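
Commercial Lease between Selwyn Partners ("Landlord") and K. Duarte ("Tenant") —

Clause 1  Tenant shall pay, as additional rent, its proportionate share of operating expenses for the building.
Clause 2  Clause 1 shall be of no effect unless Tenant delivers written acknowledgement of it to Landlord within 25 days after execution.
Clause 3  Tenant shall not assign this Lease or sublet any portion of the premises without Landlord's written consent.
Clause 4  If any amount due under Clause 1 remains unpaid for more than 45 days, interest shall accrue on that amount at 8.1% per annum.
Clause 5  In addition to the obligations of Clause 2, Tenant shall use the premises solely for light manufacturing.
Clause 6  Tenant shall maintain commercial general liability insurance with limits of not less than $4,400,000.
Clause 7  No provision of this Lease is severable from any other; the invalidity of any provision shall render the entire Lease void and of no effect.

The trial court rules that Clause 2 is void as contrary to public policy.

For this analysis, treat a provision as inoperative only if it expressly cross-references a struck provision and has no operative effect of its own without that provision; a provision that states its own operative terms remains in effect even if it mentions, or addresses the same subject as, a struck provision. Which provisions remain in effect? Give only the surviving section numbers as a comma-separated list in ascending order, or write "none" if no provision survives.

none

Clause 2 is struck. Nothing else in the Lease is defined by reference to Clause 2. Clause 7 provides that the Lease is not severable, so the invalidity of any one provision voids the entire Lease. No provision of the Lease survives.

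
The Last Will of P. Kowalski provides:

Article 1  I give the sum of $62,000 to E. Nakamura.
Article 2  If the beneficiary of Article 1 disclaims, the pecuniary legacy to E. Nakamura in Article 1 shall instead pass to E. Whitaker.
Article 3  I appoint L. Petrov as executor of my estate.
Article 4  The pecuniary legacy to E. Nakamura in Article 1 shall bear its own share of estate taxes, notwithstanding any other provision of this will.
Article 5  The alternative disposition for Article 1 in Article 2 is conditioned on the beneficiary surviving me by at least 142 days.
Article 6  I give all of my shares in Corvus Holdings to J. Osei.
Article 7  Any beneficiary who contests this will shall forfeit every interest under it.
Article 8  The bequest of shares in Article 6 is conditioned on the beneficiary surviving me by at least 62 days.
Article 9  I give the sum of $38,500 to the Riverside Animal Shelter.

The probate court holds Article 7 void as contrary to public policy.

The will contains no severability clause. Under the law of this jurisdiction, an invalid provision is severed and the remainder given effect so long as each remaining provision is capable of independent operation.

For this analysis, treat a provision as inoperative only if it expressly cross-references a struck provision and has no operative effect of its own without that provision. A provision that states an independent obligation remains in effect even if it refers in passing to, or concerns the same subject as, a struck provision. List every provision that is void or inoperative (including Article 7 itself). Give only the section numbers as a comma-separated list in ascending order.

7

Article 7 is struck. No other provision's operative terms depend on Article 7. With no severability clause, the stated default rule severs what cannot stand and enforces each remaining provision that can operate on its own. That leaves Article 1, Article 2, Article 3, Article 4, Article 5, Article 6, Article 8, and Article 9 in effect.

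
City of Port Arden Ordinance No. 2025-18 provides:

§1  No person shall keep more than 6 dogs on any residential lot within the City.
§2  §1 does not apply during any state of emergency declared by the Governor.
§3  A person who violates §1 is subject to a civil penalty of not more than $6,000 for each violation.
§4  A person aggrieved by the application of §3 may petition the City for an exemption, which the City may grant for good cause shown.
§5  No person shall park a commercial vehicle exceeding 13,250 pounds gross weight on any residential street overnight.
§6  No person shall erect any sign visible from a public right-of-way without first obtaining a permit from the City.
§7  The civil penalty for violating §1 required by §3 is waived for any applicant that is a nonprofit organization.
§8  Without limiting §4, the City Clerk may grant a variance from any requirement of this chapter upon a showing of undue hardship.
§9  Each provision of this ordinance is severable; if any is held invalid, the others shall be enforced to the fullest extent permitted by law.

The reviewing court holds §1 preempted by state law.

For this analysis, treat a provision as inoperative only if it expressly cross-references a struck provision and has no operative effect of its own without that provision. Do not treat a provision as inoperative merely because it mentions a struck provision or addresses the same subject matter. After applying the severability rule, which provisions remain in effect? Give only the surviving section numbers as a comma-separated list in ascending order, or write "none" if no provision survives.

§1 is struck. §2 merely fixes the emergency suspension of §1; with §1 gone it has nothing to operate on and falls away. §3 merely fixes the civil penalty for violating §1; with §1 gone it has nothing to operate on and falls away. The only function of §4 is the exemption procedure for §3, so it cannot stand once §3 is removed. §7 does nothing except set the nonprofit waiver of the civil penalty for violating §1 by reference to §3; with §3 gone it has no independent effect and is inoperative. §8 mentions §4 but its own obligation stands independently of §4, so §8 is not affected. §9 is a severability clause and preserves every provision that can still be given independent effect. The provisions still in force are §5, §6, §8, and §9.

5, 6, 8, 9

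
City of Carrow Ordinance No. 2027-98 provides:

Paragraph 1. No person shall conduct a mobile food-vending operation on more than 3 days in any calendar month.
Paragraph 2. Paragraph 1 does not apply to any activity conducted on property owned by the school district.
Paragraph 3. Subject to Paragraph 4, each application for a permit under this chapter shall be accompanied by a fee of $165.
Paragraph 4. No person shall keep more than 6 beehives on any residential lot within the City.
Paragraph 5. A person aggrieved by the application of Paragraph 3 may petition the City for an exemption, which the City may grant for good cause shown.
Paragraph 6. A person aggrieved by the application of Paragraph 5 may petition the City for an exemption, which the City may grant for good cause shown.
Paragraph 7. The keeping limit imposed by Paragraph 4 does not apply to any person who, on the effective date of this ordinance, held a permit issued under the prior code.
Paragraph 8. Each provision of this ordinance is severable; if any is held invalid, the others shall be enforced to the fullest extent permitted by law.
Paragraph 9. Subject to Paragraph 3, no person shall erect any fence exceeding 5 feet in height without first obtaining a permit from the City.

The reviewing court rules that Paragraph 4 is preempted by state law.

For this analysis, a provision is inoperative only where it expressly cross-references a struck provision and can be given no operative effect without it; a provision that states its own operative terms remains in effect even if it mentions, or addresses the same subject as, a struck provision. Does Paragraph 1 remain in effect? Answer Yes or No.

Yes

Paragraph 4 is struck. The only function of Paragraph 7 is the grandfather exemption from Paragraph 4, so it cannot stand once Paragraph 4 is removed. Paragraph 3 mentions Paragraph 4 but its own obligation stands independently of Paragraph 4, so Paragraph 3 is not affected. Under the severability clause in Paragraph 8, the remaining provisions continue in force. That leaves Paragraph 1, Paragraph 2, Paragraph 3, Paragraph 5, Paragraph 6, Paragraph 8, and Paragraph 9 in effect. Paragraph 1 is among the surviving provisions, so the answer is yes.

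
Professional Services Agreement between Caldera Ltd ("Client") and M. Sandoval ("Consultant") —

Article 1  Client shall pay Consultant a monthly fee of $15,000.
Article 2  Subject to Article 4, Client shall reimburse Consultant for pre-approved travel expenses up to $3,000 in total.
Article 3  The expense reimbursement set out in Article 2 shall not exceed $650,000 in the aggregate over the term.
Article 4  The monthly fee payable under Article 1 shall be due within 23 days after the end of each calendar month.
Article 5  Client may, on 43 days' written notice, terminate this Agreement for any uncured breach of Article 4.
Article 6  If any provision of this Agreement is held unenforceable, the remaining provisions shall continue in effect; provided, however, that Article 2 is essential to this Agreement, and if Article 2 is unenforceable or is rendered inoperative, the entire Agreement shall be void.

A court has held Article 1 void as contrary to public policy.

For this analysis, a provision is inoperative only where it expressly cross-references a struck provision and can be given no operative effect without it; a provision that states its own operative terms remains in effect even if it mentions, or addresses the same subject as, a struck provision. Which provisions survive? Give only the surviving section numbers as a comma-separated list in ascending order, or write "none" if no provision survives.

Article 1 is struck. Article 4 has no operative effect of its own apart from Article 1 and is therefore inoperative. The only function of Article 5 is the termination right for breach of Article 4, so it cannot stand once Article 4 is removed. Article 2 mentions Article 4 but its own obligation stands independently of Article 4, so Article 2 is not affected. Article 6 makes Article 2 an essential term, but Article 2 is unaffected, so the severability proviso in Article 6 preserves the remaining provisions. That leaves Article 2, Article 3, and Article 6 in effect.

2, 3, 6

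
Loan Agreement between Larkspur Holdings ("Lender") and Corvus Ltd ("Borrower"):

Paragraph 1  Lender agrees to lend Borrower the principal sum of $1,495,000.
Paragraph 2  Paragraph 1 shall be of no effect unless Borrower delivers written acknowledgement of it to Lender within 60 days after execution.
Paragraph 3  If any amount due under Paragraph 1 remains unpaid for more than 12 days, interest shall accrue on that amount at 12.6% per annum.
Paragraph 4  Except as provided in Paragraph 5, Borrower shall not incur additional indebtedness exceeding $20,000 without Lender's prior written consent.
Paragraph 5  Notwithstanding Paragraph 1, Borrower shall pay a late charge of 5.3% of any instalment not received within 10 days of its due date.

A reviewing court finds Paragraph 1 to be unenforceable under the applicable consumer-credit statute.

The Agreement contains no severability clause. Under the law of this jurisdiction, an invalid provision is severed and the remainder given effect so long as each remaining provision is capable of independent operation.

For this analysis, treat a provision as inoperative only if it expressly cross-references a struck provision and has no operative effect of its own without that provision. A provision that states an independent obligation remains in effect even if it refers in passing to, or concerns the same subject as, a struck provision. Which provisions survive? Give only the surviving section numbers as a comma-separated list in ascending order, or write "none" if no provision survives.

4, 5

Paragraph 1 is struck. Paragraph 2 operates only by reference to Paragraph 1, so it falls with Paragraph 1. Paragraph 3 does nothing except set the default interest on the principal amount by reference to Paragraph 1; with Paragraph 1 gone it has no independent effect and is inoperative. Paragraph 5 mentions Paragraph 1 but its own obligation stands independently of Paragraph 1, so Paragraph 5 is not affected. With no severability clause, the stated default rule severs what cannot stand and enforces each remaining provision that can operate on its own. That leaves Paragraph 4 and Paragraph 5 in effect.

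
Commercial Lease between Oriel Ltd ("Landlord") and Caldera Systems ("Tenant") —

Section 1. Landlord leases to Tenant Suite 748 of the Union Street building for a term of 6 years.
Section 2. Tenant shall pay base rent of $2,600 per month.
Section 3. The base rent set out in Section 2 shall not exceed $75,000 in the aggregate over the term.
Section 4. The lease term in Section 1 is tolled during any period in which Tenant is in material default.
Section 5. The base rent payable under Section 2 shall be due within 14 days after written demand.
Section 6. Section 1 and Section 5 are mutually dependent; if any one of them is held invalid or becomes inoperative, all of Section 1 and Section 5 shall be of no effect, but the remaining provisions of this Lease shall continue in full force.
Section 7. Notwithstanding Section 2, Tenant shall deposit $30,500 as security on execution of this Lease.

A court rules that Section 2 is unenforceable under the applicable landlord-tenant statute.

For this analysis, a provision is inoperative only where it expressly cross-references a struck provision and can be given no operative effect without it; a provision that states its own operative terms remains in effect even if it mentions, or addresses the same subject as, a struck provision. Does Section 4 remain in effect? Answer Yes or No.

Section 2 is struck. Section 3 does nothing except set the aggregate cap on the base rent by reference to Section 2; with Section 2 gone it has no independent effect and is inoperative. Section 5 does nothing except set the payment deadline for the base rent by reference to Section 2; with Section 2 gone it has no independent effect and is inoperative. Section 7 mentions Section 2 but its own obligation stands independently of Section 2, so Section 7 is not affected. Section 6 declares Section 1 and Section 5 mutually dependent; since one of them has fallen, all of them are of no effect. That brings down Section 1 as well. Section 4 in turn depends solely on a provision now struck and likewise falls. The remainder continues in force under Section 6. Section 6 and Section 7 remain in effect. Section 4 is among the inoperative provisions, so the answer is no.

No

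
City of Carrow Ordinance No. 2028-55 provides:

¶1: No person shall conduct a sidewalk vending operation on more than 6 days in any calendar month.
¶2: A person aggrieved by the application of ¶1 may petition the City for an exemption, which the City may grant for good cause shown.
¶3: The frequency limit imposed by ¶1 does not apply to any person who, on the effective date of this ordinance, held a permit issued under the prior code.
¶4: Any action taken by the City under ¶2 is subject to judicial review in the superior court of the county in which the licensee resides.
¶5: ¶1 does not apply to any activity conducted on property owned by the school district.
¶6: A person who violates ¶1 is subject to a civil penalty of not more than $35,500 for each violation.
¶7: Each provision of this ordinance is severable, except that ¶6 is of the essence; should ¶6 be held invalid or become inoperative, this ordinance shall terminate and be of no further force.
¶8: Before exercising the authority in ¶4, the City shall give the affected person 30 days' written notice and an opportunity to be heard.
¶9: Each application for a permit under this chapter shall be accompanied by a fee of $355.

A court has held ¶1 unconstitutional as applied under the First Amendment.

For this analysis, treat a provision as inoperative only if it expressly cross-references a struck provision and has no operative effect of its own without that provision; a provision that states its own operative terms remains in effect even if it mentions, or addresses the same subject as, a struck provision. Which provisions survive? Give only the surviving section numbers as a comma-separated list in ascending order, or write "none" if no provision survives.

none

¶1 is struck. ¶2 operates only by reference to ¶1, so it falls with ¶1. The only function of ¶3 is the grandfather exemption from ¶1, so it cannot stand once ¶1 is removed. ¶5 operates only by reference to ¶1, so it falls with ¶1. The only function of ¶6 is the civil penalty for violating ¶1, so it cannot stand once ¶1 is removed. The only function of ¶4 is the judicial-review right for ¶2, so it cannot stand once ¶2 is removed. The only function of ¶8 is the notice-and-hearing requirement for ¶4, so it cannot stand once ¶4 is removed. ¶7 makes ¶6 an essential term, and ¶6 has been rendered inoperative by the cascade; under ¶7, the entire ordinance is therefore void. No provision of the ordinance survives.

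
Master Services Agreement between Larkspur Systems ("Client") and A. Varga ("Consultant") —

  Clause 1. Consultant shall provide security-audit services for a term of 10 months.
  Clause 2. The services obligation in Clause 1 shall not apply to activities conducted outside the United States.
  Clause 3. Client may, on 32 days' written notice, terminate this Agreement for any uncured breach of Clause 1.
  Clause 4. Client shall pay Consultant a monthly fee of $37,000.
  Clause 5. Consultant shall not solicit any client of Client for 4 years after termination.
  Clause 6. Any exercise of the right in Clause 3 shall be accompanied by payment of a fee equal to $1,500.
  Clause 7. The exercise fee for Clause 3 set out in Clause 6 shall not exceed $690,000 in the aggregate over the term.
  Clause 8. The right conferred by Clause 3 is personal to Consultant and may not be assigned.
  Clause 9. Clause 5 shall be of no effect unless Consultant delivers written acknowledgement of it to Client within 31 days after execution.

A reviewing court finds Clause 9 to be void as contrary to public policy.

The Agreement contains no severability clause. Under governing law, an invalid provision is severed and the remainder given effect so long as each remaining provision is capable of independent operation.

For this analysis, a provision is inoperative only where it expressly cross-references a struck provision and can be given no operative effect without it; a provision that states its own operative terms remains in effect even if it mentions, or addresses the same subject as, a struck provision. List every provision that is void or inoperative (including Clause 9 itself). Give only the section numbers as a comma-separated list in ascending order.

9

Clause 9 is struck. Nothing else in the Agreement is defined by reference to Clause 9. With no severability clause, the stated default rule severs what cannot stand and enforces each remaining provision that can operate on its own. That leaves Clause 1, Clause 2, Clause 3, Clause 4, Clause 5, Clause 6, Clause 7, and Clause 8 in effect.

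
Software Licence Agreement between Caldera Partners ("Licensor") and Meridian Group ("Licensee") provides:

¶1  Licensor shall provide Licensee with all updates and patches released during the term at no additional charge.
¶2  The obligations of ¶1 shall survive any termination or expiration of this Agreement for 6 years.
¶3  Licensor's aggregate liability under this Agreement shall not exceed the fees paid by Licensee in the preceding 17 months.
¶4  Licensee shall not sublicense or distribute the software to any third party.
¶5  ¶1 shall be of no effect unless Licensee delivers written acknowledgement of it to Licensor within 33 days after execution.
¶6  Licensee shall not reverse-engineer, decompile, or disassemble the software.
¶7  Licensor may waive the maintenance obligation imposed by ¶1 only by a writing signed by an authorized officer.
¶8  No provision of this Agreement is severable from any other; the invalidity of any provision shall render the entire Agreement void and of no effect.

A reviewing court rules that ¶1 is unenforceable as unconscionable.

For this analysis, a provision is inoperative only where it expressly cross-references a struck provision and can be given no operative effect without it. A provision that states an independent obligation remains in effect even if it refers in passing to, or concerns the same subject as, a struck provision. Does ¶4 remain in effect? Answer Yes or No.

¶1 is struck. ¶2 merely fixes the survival period for ¶1; with ¶1 gone it has nothing to operate on and falls away. ¶5 operates only by reference to ¶1, so it falls with ¶1. The only function of ¶7 is the waiver condition for ¶1, so it cannot stand once ¶1 is removed. ¶8 provides that the Agreement is not severable, so the invalidity of any one provision voids the entire Agreement. No provision of the Agreement survives. ¶4 is among the inoperative provisions, so the answer is no.

No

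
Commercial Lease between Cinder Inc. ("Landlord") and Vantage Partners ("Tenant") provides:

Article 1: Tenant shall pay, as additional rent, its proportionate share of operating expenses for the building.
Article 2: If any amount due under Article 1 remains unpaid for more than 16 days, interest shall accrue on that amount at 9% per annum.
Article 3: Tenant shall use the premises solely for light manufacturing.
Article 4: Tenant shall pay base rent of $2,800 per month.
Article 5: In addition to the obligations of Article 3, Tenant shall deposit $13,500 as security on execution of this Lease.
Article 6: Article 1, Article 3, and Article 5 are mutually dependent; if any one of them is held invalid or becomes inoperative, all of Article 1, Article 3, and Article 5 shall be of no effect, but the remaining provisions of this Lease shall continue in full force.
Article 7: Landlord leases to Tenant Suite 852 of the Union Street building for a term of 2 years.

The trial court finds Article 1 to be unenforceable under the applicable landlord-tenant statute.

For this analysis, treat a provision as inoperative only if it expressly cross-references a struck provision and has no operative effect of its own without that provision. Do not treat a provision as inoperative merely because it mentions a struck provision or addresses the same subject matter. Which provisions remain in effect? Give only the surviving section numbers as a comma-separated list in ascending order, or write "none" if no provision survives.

Article 1 is struck. Article 2 does nothing except set the default interest on the operating-expense charge by reference to Article 1; with Article 1 gone it has no independent effect and is inoperative. Article 6 declares Article 1, Article 3, and Article 5 mutually dependent; since one of them has fallen, all of them are of no effect. That brings down Article 3 and Article 5 as well. The remainder continues in force under Article 6. Article 4, Article 6, and Article 7 remain in effect.

4, 6, 7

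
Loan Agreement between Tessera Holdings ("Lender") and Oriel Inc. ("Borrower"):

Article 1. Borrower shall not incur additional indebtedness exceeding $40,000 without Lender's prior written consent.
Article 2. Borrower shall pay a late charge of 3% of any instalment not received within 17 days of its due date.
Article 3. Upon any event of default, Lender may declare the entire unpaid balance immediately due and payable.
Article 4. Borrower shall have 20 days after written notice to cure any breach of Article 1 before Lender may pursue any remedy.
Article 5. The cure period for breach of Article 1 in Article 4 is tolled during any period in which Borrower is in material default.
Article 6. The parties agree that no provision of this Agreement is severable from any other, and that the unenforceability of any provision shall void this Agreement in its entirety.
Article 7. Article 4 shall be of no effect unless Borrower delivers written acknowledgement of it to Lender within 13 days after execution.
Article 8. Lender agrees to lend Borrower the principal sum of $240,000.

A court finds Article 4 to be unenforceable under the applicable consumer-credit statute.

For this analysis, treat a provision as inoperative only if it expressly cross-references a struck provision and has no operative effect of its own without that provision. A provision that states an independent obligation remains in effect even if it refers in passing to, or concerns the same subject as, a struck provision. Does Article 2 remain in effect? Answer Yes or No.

Article 4 is struck. Article 5 does nothing except set the tolling of the cure period for breach of Article 1 by reference to Article 4; with Article 4 gone it has no independent effect and is inoperative. Article 7 merely fixes the acknowledgement condition for Article 4; with Article 4 gone it has nothing to operate on and falls away. Article 6 provides that the Agreement is not severable, so the invalidity of any one provision voids the entire Agreement. No provision of the Agreement survives. Article 2 is among the inoperative provisions, so the answer is no.

No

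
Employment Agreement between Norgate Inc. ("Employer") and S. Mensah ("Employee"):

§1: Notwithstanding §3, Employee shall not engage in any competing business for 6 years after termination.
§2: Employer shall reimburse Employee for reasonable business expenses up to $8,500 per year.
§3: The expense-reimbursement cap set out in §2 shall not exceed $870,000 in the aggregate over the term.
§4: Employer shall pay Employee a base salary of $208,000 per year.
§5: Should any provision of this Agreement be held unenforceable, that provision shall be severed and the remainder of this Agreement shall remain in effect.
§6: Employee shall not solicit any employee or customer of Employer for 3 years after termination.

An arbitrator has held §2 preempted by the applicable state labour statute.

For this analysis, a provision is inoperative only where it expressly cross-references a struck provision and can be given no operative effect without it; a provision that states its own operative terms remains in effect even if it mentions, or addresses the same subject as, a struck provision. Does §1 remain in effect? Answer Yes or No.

§2 is struck. The whole of §3 is the aggregate cap on the expense-reimbursement cap, defined by reference to §2, so §3 cannot stand once §2 is removed. Although §1 refers to §3, its operative terms do not depend on §3, so it remains in effect. §5 is a severability clause and preserves every provision that can still be given independent effect. §1, §4, §5, and §6 remain in effect. §1 is among the surviving provisions, so the answer is yes.

Yes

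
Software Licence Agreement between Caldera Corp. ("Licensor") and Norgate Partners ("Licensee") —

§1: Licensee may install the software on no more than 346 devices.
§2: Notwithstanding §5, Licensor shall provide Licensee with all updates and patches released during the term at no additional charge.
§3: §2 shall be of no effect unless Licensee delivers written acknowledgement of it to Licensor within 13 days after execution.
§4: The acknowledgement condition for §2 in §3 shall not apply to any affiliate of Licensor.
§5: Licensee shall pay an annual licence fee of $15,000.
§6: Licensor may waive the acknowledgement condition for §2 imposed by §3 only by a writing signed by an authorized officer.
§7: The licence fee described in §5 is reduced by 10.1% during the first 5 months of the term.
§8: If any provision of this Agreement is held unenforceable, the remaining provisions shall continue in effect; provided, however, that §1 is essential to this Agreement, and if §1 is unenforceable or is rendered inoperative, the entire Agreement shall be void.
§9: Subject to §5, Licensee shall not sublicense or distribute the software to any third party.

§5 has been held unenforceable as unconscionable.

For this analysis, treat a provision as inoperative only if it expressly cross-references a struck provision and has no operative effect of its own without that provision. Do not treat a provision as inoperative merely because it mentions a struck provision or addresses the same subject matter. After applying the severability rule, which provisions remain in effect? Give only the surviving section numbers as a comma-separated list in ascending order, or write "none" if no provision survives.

1, 2, 3, 4, 6, 8, 9

§5 is struck. §7 operates only by reference to §5, so it falls with §5. Although §2 refers to §5, its operative terms do not depend on §5, so it remains in effect. Although §9 refers to §5, its operative terms do not depend on §5, so it remains in effect. §8 makes §1 an essential term, but §1 is unaffected, so the severability proviso in §8 preserves the remaining provisions. The provisions still in force are §1, §2, §3, §4, §6, §8, and §9.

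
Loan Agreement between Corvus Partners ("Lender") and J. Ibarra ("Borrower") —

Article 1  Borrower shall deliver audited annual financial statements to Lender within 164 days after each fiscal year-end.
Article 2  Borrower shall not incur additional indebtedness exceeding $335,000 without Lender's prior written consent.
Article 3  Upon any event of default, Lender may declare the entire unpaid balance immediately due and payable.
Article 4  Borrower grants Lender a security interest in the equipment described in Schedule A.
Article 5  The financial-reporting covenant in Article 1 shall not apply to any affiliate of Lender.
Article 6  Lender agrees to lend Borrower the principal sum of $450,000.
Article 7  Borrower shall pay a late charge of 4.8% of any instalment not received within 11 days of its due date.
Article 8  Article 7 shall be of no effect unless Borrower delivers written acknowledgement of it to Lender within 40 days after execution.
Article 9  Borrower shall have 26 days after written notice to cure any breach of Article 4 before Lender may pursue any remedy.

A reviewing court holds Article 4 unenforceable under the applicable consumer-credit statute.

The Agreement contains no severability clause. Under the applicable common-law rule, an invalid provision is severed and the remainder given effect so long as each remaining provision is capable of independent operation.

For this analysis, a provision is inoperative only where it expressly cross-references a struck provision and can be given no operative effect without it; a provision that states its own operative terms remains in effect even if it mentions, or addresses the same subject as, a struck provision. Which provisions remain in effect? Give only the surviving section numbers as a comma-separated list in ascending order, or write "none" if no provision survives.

Article 4 is struck. The only function of Article 9 is the cure period for breach of Article 4, so it cannot stand once Article 4 is removed. Under the stated default rule, only provisions that cannot operate independently fall away; the rest are enforced. Article 1, Article 2, Article 3, Article 5, Article 6, Article 7, and Article 8 remain in effect.

1, 2, 3, 5, 6, 7, 8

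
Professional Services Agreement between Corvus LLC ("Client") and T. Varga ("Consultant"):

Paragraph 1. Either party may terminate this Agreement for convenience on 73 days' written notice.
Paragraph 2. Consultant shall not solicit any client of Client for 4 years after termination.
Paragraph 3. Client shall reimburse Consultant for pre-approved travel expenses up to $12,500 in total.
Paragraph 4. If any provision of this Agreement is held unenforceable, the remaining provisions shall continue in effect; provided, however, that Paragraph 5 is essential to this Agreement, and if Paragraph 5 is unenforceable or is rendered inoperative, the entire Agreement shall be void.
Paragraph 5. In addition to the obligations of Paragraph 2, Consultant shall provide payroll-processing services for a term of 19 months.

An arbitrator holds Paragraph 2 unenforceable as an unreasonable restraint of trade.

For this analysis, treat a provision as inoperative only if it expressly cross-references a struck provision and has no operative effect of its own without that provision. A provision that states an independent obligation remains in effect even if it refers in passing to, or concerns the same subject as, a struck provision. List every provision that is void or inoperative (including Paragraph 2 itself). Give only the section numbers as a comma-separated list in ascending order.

Paragraph 2 is struck. Paragraph 5 mentions Paragraph 2 but its own obligation stands independently of Paragraph 2, so Paragraph 5 is not affected. Nothing else in the Agreement is defined by reference to Paragraph 2. Paragraph 4 makes Paragraph 5 an essential term, but Paragraph 5 is unaffected, so the severability proviso in Paragraph 4 preserves the remaining provisions. The provisions still in force are Paragraph 1, Paragraph 3, Paragraph 4, and Paragraph 5.

2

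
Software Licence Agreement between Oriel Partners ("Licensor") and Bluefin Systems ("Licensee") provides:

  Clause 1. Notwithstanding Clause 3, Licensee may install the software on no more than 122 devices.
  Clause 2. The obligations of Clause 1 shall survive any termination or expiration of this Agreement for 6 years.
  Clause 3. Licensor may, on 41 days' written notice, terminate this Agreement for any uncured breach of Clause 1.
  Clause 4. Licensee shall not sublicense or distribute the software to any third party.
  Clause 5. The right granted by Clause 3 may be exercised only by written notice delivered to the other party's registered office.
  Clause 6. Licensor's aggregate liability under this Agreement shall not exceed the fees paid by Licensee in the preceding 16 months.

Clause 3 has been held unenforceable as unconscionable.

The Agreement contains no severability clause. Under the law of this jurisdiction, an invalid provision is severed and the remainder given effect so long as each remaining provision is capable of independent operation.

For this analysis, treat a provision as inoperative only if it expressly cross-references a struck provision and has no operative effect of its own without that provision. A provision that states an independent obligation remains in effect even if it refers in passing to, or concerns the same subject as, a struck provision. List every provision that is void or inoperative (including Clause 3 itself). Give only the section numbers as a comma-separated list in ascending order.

3, 5

Clause 3 is struck. Clause 5 merely fixes the notice requirement for Clause 3; with Clause 3 gone it has nothing to operate on and falls away. Although Clause 1 refers to Clause 3, its operative terms do not depend on Clause 3, so it remains in effect. Under the stated default rule, only provisions that cannot operate independently fall away; the rest are enforced. Clause 1, Clause 2, Clause 4, and Clause 6 remain in effect.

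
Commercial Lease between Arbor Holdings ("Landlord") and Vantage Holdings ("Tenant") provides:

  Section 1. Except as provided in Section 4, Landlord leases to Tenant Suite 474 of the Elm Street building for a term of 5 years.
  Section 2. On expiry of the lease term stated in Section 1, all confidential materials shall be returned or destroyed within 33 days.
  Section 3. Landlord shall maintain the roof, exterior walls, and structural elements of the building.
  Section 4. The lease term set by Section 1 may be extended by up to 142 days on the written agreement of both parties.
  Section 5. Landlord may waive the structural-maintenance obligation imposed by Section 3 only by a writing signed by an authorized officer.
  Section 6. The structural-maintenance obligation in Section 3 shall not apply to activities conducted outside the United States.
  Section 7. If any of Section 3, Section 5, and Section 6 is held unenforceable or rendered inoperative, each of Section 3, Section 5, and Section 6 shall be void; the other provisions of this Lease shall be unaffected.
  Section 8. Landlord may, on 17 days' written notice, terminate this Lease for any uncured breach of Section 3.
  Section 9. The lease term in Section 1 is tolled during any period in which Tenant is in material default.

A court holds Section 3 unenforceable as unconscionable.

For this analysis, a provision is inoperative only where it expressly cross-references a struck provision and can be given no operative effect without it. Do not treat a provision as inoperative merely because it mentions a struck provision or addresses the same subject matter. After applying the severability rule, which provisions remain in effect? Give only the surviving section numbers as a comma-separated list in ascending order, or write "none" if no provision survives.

Section 3 is struck. Section 5 operates only by reference to Section 3, so it falls with Section 3. Section 6 has no operative effect of its own apart from Section 3 and is therefore inoperative. The only function of Section 8 is the termination right for breach of Section 3, so it cannot stand once Section 3 is removed. Section 7 declares Section 3, Section 5, and Section 6 mutually dependent; since one of them has fallen, all of them are of no effect. The remainder continues in force under Section 7. The provisions still in force are Section 1, Section 2, Section 4, Section 7, and Section 9.

1, 2, 4, 7, 9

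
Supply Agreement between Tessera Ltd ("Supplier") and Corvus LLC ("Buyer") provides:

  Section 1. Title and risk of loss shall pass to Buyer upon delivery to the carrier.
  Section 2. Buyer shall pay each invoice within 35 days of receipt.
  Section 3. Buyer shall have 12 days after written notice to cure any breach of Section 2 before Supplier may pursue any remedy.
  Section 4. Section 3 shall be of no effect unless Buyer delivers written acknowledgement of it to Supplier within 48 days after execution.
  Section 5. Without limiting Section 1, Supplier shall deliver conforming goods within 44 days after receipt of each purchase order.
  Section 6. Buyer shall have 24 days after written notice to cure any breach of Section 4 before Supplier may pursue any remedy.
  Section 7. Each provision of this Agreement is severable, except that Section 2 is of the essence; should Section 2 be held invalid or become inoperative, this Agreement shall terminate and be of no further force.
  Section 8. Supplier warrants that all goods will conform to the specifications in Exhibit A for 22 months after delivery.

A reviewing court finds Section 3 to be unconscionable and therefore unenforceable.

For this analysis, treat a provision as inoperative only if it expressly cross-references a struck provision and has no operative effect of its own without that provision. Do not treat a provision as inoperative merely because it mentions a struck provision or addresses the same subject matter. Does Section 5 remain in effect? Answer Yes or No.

Section 3 is struck. Section 4 operates only by reference to Section 3, so it falls with Section 3. Section 6 operates only by reference to Section 4, so it falls with Section 4. Section 7 makes Section 2 an essential term, but Section 2 is unaffected, so the severability proviso in Section 7 preserves the remaining provisions. Section 1, Section 2, Section 5, Section 7, and Section 8 remain in effect. Section 5 is among the surviving provisions, so the answer is yes.

Yes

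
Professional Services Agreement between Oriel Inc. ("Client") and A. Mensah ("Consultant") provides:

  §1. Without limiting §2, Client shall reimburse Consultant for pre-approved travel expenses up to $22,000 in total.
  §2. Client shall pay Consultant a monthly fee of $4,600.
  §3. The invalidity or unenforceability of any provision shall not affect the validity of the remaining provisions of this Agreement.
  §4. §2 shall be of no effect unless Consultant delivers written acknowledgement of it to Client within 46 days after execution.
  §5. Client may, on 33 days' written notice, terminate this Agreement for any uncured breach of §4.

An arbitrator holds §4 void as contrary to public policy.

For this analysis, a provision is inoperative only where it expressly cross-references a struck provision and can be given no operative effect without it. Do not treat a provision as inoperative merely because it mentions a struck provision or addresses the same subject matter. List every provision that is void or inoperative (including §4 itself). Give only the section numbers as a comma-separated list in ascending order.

4, 5

§4 is struck. §5 merely fixes the termination right for breach of §4; with §4 gone it has nothing to operate on and falls away. §3 is a severability clause and preserves every provision that can still be given independent effect. The provisions still in force are §1, §2, and §3.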